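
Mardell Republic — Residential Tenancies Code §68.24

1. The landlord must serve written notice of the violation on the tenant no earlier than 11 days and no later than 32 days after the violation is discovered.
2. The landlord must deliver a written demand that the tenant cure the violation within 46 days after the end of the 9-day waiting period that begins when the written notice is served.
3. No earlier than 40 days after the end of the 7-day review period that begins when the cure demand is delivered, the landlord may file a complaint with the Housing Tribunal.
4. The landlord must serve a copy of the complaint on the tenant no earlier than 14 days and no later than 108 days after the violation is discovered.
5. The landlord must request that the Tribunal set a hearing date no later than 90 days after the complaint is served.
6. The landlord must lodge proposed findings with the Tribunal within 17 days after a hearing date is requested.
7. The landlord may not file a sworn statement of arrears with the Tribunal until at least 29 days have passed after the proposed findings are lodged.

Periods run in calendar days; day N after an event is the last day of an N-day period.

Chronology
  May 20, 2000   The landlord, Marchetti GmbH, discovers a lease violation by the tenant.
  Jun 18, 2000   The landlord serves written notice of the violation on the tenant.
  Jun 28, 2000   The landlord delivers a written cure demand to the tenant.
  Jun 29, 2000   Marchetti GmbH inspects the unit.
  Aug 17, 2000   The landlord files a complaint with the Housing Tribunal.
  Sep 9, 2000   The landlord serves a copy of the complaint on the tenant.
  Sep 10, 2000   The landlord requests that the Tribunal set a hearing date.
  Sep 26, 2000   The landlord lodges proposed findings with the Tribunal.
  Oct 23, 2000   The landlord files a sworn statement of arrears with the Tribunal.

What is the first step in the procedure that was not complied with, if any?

Step 1: the window is 11–32 days after May 20, 2000 (when the violation is discovered), so May 31, 2000 through Jun 21, 2000; done Jun 18, 2000 — within the window.
Step 2: 46 days after Jun 27, 2000 (end of the 9-day waiting period, which began when the written notice is served on Jun 18, 2000) is Aug 12, 2000; done Jun 28, 2000 — timely.
Step 3: the earliest permitted date is 40 days after Jul 5, 2000 (end of the 7-day review period, which began when the cure demand is delivered on Jun 28, 2000), i.e. Aug 14, 2000; done Aug 17, 2000 — permitted.
Step 4: the window is 14–108 days after May 20, 2000 (when the violation is discovered), so Jun 3, 2000 through Sep 5, 2000; done Sep 9, 2000 — 4 days after the window closed.
The analysis stops there.

Step 4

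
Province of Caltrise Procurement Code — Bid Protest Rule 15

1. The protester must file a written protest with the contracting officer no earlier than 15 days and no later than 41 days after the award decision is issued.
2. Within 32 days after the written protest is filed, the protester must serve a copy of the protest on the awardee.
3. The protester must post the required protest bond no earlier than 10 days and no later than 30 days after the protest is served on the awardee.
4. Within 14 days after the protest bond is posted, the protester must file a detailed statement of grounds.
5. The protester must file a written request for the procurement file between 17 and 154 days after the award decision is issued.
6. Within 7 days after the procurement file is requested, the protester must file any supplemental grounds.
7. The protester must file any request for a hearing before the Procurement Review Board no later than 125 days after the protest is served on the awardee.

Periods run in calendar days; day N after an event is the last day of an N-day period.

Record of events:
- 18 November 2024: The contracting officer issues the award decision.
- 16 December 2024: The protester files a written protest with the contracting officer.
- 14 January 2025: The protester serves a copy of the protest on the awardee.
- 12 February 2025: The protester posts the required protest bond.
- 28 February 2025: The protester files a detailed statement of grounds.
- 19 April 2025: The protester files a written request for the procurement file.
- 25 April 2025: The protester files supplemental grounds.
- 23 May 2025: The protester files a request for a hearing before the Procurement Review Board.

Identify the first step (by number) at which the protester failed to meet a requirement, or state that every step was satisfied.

Step 1 — 15 and 41 days from 18 November 2024 (when the award decision is issued) are 3 December 2024 and 29 December 2024 respectively; done 16 December 2024, which is between those dates.
Step 2 — counting 32 days from 16 December 2024 (when the written protest is filed) gives a deadline of 17 January 2025; completed 14 January 2025, before the deadline.
Step 3 — 10 and 30 days from 14 January 2025 (when the protest is served on the awardee) are 24 January 2025 and 13 February 2025 respectively; done 12 February 2025, which is between those dates.
Step 4 — counting 14 days from 12 February 2025 (when the protest bond is posted) gives a deadline of 26 February 2025; 28 February 2025 misses that deadline by 2 days.
The analysis stops there.

Step 4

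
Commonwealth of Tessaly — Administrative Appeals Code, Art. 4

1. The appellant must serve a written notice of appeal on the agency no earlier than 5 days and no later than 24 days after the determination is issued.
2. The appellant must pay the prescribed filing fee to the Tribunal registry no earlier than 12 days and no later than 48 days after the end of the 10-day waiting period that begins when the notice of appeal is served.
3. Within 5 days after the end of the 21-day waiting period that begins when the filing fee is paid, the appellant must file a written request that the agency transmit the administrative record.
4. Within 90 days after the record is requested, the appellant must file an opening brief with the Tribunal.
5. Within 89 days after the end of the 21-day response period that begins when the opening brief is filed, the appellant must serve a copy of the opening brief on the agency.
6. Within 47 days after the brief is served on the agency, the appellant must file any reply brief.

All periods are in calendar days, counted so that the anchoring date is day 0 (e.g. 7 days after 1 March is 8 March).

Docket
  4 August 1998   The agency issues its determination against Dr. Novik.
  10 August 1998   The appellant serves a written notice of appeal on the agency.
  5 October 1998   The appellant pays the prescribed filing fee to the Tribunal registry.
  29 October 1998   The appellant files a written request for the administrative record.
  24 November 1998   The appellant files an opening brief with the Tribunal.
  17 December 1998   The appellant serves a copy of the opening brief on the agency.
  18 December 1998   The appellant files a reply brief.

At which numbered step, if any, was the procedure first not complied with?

None — every step was satisfied

Step 1 — 5 and 24 days from 4 August 1998 (when the determination is issued) are 9 August 1998 and 28 August 1998 respectively; done 10 August 1998 — within the window.
Step 2 — 12 and 48 days from 20 August 1998 (end of the 10-day waiting period, which began when the notice of appeal is served on 10 August 1998) are 1 September 1998 and 7 October 1998 respectively; 5 October 1998 falls inside that range.
Step 3 — counting 5 days from 26 October 1998 (end of the 21-day waiting period, which began when the filing fee is paid on 5 October 1998) gives a deadline of 31 October 1998; 29 October 1998 is within that limit.
Step 4 — counting 90 days from 29 October 1998 (when the record is requested) gives a deadline of 27 January 1999; 24 November 1998 is within that limit.
Step 5 — counting 89 days from 15 December 1998 (end of the 21-day response period, which began when the opening brief is filed on 24 November 1998) gives a deadline of 14 March 1999; completed 17 December 1998, before the deadline.
Step 6 — counting 47 days from 17 December 1998 (when the brief is served on the agency) gives a deadline of 2 February 1999; completed 18 December 1998, before the deadline.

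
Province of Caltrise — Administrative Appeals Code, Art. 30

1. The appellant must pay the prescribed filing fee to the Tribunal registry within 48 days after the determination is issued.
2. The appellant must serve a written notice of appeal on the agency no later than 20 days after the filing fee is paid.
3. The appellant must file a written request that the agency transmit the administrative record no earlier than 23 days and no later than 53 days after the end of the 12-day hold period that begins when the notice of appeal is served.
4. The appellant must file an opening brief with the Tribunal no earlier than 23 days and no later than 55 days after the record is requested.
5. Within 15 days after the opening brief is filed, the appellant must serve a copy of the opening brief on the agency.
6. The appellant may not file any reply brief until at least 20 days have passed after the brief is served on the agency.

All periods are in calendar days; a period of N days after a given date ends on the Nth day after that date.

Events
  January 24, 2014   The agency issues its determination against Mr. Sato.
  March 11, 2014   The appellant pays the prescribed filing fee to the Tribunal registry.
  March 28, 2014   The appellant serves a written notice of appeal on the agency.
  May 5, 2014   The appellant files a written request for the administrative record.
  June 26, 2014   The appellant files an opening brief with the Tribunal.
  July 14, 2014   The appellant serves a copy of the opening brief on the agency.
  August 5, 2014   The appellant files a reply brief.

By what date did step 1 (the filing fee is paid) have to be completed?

Step 1 runs from January 24, 2014, when the determination is issued. 48 days after January 24, 2014 is March 13, 2014.

March 13, 2014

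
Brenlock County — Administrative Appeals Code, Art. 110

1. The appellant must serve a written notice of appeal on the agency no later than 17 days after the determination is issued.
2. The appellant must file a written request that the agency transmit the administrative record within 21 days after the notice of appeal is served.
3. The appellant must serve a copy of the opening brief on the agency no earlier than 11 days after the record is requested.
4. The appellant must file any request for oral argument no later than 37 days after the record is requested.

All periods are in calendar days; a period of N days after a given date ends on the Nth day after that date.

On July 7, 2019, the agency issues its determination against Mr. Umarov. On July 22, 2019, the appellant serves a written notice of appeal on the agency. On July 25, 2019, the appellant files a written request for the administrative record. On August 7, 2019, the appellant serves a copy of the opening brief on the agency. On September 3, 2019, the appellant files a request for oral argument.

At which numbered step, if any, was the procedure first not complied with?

Step 1: 17 days after July 7, 2019 (when the determination is issued) is July 24, 2019; July 22, 2019 is within that limit.
Step 2: 21 days after July 22, 2019 (when the notice of appeal is served) is August 12, 2019; July 25, 2019 is within that limit.
Step 3: the earliest permitted date is 11 days after July 25, 2019 (when the record is requested), i.e. August 5, 2019; done August 7, 2019 — permitted.
Step 4: 37 days after July 25, 2019 (when the record is requested) is August 31, 2019; not done until September 3, 2019, 3 days after the deadline.

Step 4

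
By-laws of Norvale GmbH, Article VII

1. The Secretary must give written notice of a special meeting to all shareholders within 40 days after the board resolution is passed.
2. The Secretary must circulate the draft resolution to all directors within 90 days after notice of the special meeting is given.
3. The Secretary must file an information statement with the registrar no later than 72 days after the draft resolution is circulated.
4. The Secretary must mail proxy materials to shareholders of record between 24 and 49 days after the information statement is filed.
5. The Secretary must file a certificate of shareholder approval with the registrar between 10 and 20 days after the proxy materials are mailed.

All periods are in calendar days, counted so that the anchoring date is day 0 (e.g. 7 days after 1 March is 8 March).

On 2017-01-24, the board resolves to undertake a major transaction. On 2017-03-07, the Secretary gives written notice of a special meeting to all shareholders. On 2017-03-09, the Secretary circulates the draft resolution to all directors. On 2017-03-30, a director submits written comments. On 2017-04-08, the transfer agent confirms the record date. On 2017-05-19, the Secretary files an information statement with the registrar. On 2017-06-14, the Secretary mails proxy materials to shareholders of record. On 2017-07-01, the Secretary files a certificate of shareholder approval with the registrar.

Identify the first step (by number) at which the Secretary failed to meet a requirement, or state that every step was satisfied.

Step 1

Step 1: 40 days after 2017-01-24 (when the board resolution is passed) is 2017-03-05; done 2017-03-07 — 2 days late.
Later steps need not be reached.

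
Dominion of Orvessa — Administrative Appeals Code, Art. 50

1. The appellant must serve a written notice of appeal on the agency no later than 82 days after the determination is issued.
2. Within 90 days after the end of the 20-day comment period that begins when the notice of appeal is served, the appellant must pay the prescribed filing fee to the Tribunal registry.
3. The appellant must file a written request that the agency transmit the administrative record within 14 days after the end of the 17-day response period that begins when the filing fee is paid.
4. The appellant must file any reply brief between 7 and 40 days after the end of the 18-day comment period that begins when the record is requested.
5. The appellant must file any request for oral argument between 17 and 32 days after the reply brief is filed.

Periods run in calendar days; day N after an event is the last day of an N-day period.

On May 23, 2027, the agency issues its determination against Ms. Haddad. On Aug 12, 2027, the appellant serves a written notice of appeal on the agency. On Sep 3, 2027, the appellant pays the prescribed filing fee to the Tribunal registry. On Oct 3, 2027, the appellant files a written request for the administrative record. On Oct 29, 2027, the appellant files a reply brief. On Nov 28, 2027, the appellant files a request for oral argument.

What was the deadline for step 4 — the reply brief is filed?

The record is requested on Oct 3, 2027; the 18-day comment period therefore ends Oct 21, 2027, and step 4 runs from that date. The window is 7–40 days after Oct 21, 2027; it closes on Nov 30, 2027.

Nov 30, 2027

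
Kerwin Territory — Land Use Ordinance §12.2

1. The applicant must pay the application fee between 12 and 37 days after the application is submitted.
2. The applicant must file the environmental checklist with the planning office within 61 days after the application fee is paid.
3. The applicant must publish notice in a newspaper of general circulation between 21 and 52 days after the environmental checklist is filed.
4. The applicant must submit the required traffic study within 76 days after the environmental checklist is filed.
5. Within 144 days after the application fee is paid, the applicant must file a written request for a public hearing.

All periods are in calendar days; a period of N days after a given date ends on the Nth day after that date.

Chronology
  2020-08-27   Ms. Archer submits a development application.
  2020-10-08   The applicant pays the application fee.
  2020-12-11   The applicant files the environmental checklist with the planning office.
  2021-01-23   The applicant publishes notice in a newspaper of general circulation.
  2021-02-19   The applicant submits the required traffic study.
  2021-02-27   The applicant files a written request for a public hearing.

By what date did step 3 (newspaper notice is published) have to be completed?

2021-02-01

Step 3 runs from 2020-12-11, when the environmental checklist is filed. The window is 21–52 days after 2020-12-11; it closes on 2021-02-01.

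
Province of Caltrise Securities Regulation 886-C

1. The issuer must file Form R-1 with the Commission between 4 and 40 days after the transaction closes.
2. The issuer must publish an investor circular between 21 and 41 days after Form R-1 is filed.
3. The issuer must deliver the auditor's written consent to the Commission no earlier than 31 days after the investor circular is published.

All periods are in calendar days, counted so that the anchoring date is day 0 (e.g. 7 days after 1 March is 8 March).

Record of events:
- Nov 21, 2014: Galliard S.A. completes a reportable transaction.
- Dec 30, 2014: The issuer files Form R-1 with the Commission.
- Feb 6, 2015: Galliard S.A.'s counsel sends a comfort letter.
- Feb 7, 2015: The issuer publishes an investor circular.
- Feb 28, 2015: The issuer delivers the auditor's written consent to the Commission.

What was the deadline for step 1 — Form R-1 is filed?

Dec 31, 2014

Step 1 runs from Nov 21, 2014, when the transaction closes. The window is 4–40 days after Nov 21, 2014; it closes on Dec 31, 2014.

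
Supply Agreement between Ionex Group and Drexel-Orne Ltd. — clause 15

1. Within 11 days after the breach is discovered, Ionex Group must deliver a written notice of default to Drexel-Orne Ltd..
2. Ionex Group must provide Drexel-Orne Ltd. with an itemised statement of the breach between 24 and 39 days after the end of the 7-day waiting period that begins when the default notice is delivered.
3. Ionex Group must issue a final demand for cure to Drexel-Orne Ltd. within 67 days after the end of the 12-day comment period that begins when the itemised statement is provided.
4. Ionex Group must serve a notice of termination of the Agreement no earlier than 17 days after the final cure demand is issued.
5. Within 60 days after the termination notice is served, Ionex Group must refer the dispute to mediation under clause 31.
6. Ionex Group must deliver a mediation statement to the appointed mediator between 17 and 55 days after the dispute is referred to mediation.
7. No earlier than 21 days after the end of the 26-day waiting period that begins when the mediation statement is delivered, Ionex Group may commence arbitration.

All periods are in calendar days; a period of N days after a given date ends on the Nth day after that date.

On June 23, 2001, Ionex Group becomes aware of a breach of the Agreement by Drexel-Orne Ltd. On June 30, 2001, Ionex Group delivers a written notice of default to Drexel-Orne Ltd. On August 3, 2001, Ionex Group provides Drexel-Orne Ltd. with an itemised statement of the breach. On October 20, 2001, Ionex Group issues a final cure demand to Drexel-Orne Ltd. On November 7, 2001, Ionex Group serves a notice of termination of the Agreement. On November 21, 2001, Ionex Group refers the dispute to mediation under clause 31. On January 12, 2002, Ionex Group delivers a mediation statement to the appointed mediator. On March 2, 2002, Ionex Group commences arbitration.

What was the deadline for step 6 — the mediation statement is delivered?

January 15, 2002

Step 6 runs from November 21, 2001, when the dispute is referred to mediation. The window is 17–55 days after November 21, 2001; it closes on January 15, 2002.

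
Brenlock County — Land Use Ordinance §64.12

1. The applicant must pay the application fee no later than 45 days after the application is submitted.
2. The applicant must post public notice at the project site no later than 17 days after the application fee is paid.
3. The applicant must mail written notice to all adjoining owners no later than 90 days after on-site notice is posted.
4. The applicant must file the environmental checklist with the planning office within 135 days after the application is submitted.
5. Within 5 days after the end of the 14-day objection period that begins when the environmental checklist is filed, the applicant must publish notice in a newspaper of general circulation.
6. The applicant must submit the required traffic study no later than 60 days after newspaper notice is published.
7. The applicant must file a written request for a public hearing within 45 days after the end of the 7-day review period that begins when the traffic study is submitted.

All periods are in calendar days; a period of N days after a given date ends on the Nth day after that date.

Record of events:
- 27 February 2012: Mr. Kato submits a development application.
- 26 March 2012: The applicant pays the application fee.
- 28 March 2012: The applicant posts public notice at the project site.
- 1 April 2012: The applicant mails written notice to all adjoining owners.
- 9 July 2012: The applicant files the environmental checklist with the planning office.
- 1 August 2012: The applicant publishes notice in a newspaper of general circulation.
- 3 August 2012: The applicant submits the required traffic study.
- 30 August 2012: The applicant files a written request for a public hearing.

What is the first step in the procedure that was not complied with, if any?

Step 5

(1) due by 27 February 2012 + 45 days = 12 April 2012; done 26 March 2012 — timely.
(2) due by 26 March 2012 + 17 days = 12 April 2012; 28 March 2012 is within that limit.
(3) due by 28 March 2012 + 90 days = 26 June 2012; completed 1 April 2012, before the deadline.
(4) due by 27 February 2012 + 135 days = 11 July 2012; completed 9 July 2012, before the deadline.
(5) due by 23 July 2012 + 5 days = 28 July 2012; done 1 August 2012 — 4 days late.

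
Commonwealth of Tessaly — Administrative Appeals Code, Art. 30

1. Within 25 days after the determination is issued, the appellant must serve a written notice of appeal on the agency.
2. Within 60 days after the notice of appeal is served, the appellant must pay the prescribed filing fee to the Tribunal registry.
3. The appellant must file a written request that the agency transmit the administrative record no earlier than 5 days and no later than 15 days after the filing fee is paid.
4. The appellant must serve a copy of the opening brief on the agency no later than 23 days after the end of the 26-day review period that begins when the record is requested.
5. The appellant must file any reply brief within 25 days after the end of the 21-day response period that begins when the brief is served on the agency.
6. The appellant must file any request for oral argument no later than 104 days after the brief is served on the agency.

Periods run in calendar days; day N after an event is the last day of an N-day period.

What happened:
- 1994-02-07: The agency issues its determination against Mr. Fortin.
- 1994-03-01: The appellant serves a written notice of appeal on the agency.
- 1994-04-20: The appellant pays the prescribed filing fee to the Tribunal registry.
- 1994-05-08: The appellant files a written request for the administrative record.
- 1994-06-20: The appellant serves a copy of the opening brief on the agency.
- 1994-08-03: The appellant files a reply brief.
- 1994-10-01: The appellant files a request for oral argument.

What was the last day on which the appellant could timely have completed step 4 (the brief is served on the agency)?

The record is requested on 1994-05-08; the 26-day review period therefore ends 1994-06-03, and step 4 runs from that date. 23 days after 1994-06-03 is 1994-06-26.

1994-06-26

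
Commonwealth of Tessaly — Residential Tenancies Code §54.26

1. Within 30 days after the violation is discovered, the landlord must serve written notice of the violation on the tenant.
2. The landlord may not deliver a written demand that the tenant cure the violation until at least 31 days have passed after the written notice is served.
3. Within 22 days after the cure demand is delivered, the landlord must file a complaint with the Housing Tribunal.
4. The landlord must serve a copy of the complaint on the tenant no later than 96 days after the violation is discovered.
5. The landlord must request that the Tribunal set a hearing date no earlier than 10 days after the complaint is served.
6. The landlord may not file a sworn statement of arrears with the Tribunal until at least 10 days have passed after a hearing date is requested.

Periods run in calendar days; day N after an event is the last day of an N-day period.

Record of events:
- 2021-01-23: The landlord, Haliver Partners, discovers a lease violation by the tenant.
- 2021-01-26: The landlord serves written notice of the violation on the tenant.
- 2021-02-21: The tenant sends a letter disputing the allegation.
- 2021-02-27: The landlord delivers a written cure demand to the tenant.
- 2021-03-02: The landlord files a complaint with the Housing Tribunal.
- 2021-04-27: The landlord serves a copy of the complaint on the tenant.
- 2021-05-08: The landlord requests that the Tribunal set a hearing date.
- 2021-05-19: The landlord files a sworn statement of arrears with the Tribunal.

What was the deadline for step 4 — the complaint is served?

2021-04-29

Step 4 runs from 2021-01-23, when the violation is discovered. 96 days after 2021-01-23 is 2021-04-29.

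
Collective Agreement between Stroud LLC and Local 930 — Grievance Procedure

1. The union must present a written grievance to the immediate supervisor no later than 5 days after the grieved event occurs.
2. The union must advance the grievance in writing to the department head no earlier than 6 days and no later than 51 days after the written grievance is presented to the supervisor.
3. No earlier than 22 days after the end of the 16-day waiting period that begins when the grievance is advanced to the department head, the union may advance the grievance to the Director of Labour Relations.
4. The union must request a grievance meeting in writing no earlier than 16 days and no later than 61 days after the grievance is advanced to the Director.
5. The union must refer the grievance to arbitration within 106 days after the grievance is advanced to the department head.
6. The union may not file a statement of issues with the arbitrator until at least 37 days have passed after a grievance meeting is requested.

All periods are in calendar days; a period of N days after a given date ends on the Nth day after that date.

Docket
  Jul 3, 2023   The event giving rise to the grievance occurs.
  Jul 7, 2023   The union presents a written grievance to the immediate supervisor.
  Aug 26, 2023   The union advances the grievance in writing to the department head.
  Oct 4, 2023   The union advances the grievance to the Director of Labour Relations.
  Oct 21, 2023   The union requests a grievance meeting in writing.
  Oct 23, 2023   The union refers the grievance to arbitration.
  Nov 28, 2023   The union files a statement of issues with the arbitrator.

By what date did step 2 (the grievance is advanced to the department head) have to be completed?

Aug 27, 2023

Step 2 runs from Jul 7, 2023, when the written grievance is presented to the supervisor. The window is 6–51 days after Jul 7, 2023; it closes on Aug 27, 2023.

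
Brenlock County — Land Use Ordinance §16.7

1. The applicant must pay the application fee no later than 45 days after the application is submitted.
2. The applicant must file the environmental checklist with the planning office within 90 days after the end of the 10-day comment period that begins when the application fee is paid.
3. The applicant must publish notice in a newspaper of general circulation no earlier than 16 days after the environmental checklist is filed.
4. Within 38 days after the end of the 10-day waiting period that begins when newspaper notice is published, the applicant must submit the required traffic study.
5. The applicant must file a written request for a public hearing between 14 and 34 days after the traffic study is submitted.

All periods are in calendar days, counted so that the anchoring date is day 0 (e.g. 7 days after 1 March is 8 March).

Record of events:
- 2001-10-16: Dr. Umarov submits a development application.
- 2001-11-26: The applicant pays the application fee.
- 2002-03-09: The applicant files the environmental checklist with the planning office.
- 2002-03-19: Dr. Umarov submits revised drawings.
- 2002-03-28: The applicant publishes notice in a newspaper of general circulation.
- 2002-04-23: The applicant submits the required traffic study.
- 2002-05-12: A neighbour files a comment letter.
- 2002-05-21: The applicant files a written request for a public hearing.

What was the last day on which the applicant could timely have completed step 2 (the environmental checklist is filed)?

The application fee is paid on 2001-11-26; the 10-day comment period therefore ends 2001-12-06, and step 2 runs from that date. 90 days after 2001-12-06 is 2002-03-06.

2002-03-06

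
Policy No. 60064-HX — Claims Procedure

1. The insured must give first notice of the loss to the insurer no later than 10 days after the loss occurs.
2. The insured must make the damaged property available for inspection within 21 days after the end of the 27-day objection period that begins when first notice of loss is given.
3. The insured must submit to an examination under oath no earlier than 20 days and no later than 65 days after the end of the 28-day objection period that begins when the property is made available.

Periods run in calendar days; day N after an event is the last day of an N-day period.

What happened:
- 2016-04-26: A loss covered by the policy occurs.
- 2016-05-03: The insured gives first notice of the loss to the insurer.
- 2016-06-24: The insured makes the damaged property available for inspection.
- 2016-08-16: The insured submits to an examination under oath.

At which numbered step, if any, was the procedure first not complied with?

Step 1: 10 days after 2016-04-26 (when the loss occurs) is 2016-05-06; 2016-05-03 is within that limit.
Step 2: 21 days after 2016-05-30 (end of the 27-day objection period, which began when first notice of loss is given on 2016-05-03) is 2016-06-20; 2016-06-24 misses that deadline by 4 days.
No need to go further; step 2 was not satisfied.

Step 2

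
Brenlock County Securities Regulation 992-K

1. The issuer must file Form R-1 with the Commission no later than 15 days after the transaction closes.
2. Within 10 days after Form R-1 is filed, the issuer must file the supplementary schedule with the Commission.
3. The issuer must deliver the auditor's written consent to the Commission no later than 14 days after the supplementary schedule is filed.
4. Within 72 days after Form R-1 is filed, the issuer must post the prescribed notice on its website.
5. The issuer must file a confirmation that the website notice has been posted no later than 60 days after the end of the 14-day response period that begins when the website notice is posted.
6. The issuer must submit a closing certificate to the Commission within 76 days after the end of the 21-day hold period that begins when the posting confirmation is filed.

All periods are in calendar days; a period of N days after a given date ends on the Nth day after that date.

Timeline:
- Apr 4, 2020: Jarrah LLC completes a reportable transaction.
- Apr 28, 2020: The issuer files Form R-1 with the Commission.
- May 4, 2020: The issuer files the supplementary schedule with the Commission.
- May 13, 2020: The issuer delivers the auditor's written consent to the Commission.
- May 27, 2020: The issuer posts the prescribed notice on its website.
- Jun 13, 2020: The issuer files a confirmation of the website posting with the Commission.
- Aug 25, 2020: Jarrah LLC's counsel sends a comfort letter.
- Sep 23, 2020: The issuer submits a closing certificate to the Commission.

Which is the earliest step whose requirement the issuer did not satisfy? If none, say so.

Step 1

Step 1: 15 days after Apr 4, 2020 (when the transaction closes) is Apr 19, 2020; done Apr 28, 2020 — 9 days late.
Later steps need not be reached.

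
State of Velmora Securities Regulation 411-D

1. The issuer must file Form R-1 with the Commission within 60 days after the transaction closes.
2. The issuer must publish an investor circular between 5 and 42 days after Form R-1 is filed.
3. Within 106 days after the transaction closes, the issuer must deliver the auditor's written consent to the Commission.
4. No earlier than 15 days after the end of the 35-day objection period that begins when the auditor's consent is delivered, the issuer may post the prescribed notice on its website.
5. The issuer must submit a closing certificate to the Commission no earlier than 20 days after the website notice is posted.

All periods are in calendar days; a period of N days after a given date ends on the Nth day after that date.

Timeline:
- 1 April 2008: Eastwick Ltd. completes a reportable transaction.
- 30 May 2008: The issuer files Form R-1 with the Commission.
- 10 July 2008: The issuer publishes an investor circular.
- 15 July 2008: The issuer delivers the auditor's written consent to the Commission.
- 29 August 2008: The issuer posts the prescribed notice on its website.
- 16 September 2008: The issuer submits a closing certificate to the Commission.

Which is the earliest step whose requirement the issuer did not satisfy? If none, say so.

Step 1: 60 days after 1 April 2008 (when the transaction closes) is 31 May 2008; 30 May 2008 is within that limit.
Step 2: the window is 5–42 days after 30 May 2008 (when Form R-1 is filed), so 4 June 2008 through 11 July 2008; done 10 July 2008, which is between those dates.
Step 3: 106 days after 1 April 2008 (when the transaction closes) is 16 July 2008; 15 July 2008 is within that limit.
Step 4: the earliest permitted date is 15 days after 19 August 2008 (end of the 35-day objection period, which began when the auditor's consent is delivered on 15 July 2008), i.e. 3 September 2008; acted on 29 August 2008, 5 days prematurely.
That is the first point of non-compliance.

Step 4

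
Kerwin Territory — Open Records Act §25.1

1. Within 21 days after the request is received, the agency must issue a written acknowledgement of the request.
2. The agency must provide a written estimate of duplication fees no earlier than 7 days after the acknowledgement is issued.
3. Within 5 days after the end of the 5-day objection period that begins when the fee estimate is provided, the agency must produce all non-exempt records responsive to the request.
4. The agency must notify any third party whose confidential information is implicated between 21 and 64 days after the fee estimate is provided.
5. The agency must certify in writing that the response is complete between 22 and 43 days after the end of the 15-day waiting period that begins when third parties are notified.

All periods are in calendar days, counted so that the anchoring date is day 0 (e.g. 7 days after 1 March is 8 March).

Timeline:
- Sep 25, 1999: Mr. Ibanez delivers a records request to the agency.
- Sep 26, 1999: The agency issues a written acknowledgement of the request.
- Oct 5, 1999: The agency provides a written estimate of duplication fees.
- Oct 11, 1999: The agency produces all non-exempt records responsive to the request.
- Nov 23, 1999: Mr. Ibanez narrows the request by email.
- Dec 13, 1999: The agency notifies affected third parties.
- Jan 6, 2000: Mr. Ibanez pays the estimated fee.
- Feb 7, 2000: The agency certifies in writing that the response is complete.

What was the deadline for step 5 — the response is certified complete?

Third parties are notified on Dec 13, 1999; the 15-day waiting period therefore ends Dec 28, 1999, and step 5 runs from that date. The window is 22–43 days after Dec 28, 1999; it closes on Feb 9, 2000.

Feb 9, 2000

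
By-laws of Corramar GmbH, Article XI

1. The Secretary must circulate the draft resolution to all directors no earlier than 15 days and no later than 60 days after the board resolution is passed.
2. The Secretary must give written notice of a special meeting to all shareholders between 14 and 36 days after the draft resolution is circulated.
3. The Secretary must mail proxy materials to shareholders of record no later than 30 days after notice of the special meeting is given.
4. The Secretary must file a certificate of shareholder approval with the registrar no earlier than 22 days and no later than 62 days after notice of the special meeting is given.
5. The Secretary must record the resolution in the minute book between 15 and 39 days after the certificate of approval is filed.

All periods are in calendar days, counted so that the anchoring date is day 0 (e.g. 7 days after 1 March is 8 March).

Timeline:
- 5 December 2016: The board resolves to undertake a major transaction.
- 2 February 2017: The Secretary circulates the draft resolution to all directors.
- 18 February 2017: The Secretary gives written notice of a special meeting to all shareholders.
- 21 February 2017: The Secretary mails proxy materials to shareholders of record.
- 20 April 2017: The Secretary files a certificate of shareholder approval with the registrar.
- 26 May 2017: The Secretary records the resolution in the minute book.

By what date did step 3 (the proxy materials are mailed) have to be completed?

Step 3 runs from 18 February 2017, when notice of the special meeting is given. 30 days after 18 February 2017 is 20 March 2017.

20 March 2017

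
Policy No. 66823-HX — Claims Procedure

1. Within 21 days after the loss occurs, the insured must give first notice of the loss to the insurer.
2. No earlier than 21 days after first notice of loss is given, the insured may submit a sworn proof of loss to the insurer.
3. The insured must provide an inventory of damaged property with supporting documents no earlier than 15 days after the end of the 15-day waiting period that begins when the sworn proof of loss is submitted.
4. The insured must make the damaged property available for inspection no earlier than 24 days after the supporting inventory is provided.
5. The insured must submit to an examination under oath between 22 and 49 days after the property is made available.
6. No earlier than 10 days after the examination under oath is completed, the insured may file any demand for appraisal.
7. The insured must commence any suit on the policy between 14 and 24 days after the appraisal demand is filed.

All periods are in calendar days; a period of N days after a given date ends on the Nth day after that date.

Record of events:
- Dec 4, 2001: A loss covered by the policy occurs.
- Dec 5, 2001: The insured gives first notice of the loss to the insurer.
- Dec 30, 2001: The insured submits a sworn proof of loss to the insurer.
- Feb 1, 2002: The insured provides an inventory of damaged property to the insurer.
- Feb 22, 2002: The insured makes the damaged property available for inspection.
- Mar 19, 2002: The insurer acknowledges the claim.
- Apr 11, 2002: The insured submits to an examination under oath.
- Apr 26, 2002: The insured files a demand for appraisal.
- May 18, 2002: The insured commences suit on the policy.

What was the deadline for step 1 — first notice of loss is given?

Dec 25, 2001

Step 1 runs from Dec 4, 2001, when the loss occurs. 21 days after Dec 4, 2001 is Dec 25, 2001.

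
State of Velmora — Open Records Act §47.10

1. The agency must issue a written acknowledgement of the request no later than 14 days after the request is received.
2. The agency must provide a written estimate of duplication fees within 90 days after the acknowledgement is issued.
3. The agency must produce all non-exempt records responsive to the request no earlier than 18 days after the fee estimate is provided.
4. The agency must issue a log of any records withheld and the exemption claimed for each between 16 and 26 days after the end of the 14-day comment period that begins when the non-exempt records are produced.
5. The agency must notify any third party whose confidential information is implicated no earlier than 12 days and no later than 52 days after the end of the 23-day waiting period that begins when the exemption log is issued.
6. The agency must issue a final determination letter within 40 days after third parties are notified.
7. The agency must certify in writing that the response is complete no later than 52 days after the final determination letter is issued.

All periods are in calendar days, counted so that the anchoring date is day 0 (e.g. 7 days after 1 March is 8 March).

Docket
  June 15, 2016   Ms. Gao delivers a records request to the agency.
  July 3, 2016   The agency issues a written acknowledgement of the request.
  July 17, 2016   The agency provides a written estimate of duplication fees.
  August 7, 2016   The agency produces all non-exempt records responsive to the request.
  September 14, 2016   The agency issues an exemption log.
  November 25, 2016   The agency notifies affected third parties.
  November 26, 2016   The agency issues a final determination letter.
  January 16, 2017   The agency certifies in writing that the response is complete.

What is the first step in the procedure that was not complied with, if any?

Step 1

Step 1: 14 days after June 15, 2016 (when the request is received) is June 29, 2016; done July 3, 2016 — 4 days late.
That is the first point of non-compliance.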